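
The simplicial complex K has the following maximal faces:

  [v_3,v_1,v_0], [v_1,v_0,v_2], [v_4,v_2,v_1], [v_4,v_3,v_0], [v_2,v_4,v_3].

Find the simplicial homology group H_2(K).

H_2 = 0.

Fix the vertex order v_0 < v_1 < v_2 < v_3 < v_4 and write every simplex with vertices in increasing order. Then dim K = 2 and the simplices of K are:

  0-simplices (5): [v_0], [v_1], [v_2], [v_3], [v_4]
  1-simplices (10): [v_0,v_1], [v_0,v_2], [v_0,v_3], [v_0,v_4], [v_1,v_2], [v_1,v_3], [v_1,v_4], [v_2,v_3], [v_2,v_4], [v_3,v_4]
  2-simplices (5): [v_0,v_1,v_2], [v_0,v_1,v_3], [v_0,v_3,v_4], [v_1,v_2,v_4], [v_2,v_3,v_4]

Hence C_0 ≅ Z^5, C_1 ≅ Z^10, C_2 ≅ Z^5.

∂_1: C_1 → C_0 is given by ∂[p,q] = [q] − [p]. For instance
  ∂[v_2,v_3] = [v_3] − [v_2].
The resulting 5×10 matrix has rank 4, and its Smith normal form has invariant factors (1,1,1,1).

The boundary map ∂_2: C_2 → C_1 maps a triangle to the signed sum of its edges. For instance
  ∂[v_0,v_3,v_4] = [v_3,v_4] − [v_0,v_4] + [v_0,v_3],
  ∂[v_1,v_2,v_4] = [v_2,v_4] − [v_1,v_4] + [v_1,v_2].
As a 10×5 matrix over Z this has rank 5, with invariant factors (1,1,1,1,1).

Computing H_k = (kernel of ∂_k) / (image of ∂_{k+1}):

  H_2: rank ker ∂_2 − rank ∂_3 = (5 − 5) − 0 = 0, and there is no ∂_3, so H_2 = 0.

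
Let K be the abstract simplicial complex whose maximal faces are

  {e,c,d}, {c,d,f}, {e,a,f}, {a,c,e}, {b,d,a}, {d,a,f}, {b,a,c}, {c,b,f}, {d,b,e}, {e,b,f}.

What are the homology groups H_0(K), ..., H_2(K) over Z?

K has 6 vertices, 15 edges, 10 triangles.
rank ∂_0 = 0, rank ∂_1 = 5 ⇒ b_0 = 6 − 0 − 5 = 1; all invariant factors of ∂_1 are 1 so no torsion. So H_0 ≅ Z.
rank ∂_1 = 5, rank ∂_2 = 10 ⇒ b_1 = 15 − 5 − 10 = 0; ∂_2 has invariant factor(s) [2] giving torsion. So H_1 ≅ Z/2.
rank ∂_2 = 10, rank ∂_3 = 0 ⇒ b_2 = 10 − 10 − 0 = 0. So H_2 ≅ 0.

H_0 = Z,  H_1 = Z/2,  H_2 = 0.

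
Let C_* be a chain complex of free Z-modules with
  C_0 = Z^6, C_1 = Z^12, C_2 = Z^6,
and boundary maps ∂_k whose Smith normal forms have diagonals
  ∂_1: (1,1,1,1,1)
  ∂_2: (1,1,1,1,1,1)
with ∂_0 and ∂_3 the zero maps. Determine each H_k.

H_0 = Z,  H_1 = Z,  H_2 = 0.

H_0: b_0 = 6 − 0 − 5 = 1; torsion from ∂_1 factors > 1: none. So H_0 = Z.
H_1: b_1 = 12 − 5 − 6 = 1; torsion from ∂_2 factors > 1: none. So H_1 = Z.
H_2: b_2 = 6 − 6 − 0 = 0; torsion from ∂_3 factors > 1: none. So H_2 = 0.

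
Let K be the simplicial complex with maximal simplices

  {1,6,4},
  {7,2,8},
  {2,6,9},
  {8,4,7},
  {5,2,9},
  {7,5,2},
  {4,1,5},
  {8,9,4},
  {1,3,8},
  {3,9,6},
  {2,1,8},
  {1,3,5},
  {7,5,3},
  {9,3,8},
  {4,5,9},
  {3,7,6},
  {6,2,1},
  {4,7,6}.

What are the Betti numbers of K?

We work with the vertex ordering 1 < 2 < 3 < 4 < 5 < 6 < 7 < 8 < 9. The simplices of K, each written with vertices in increasing order, are:

  0-simplices (9): [1], [2], [3], [4], [5], [6], [7], [8], [9]
  1-simplices (27): (27 of them)
  2-simplices (18): [1,2,6], [1,2,8], [1,3,5], [1,3,8], [1,4,5], [1,4,6], [2,5,7], [2,5,9], [2,6,9], [2,7,8], [3,5,7], [3,6,7], [3,6,9], [3,8,9], [4,5,9], [4,6,7], [4,7,8], [4,8,9]

Hence C_0 ≅ Z^9, C_1 ≅ Z^27, C_2 ≅ Z^18.

Boundary ∂_1: C_1 → C_0 maps an edge to its endpoints' difference, ∂[p,q] = q − p. For instance
  ∂[3,5] = [5] − [3].
The resulting 9×27 matrix has rank 8, and its Smith normal form has invariant factors (1,1,1,1,1,1,1,1).

Boundary ∂_2: C_2 → C_1 sends each 2-simplex [p,q,r] to [q,r] − [p,r] + [p,q]. For instance
  ∂[3,6,9] = [6,9] − [3,9] + [3,6],
  ∂[4,5,9] = [5,9] − [4,9] + [4,5].
The resulting 27×18 matrix has rank 17, and its Smith normal form has invariant factors (1,1,1,1,1,1,1,1,1,1,1,1,1,1,1,1,1).

From H_k ≅ ker(∂_k) / im(∂_{k+1}) we obtain:

  H_0: rank C_0 − rank ∂_1 = 9 − 8 = 1, and the invariant factors of ∂_1 are all 1, so H_0 = Z.
  H_1: rank ker ∂_1 − rank ∂_2 = (27 − 8) − 17 = 2, and the invariant factors of ∂_2 are all 1, so H_1 = Z^2.
  H_2: rank ker ∂_2 − rank ∂_3 = (18 − 17) − 0 = 1, and there is no ∂_3, so H_2 = Z.

Hence the Betti numbers are b_0 = 1, b_1 = 2, b_2 = 1.

b_0 = 1, b_1 = 2, b_2 = 1.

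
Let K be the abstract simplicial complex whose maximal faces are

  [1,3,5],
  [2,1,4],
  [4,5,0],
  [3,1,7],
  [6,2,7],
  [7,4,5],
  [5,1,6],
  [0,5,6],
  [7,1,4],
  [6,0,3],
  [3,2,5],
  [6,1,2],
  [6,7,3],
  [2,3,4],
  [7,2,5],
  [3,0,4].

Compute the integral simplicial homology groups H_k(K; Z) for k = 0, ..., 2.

We work with the vertex ordering 0 < 1 < 2 < 3 < 4 < 5 < 6 < 7. The simplices of K, each written with vertices in increasing order, are:

  0-simplices (8): [0], [1], [2], [3], [4], [5], [6], [7]
  1-simplices (24): (24 of them)
  2-simplices (16): [0,3,4], [0,3,6], [0,4,5], [0,5,6], [1,2,4], [1,2,6], [1,3,5], [1,3,7], [1,4,7], [1,5,6], [2,3,4], [2,3,5], [2,5,7], [2,6,7], [3,6,7], [4,5,7]

giving chain groups C_0 ≅ Z^8, C_1 ≅ Z^24, C_2 ≅ Z^16.

The boundary map ∂_1: C_1 → C_0 sends each edge [p,q] (with p < q) to q − p.
This gives a 8×24 integer matrix of rank 7; reducing to Smith normal form yields diagonal entries (1,1,1,1,1,1,1).

The boundary map ∂_2: C_2 → C_1 maps a triangle to the signed sum of its edges. For instance
  ∂[4,5,7] = [5,7] − [4,7] + [4,5],
  ∂[2,3,4] = [3,4] − [2,4] + [2,3].
The 24×16 boundary matrix has rank 15 and Smith normal form diag(1,1,1,1,1,1,1,1,1,1,1,1,1,1,1).

Now H_k = ker ∂_k / im ∂_{k+1}, so:

  H_0: rank C_0 − rank ∂_1 = 8 − 7 = 1, and the invariant factors of ∂_1 are all 1, so H_0 ≅ Z.
  H_1: rank ker ∂_1 − rank ∂_2 = (24 − 7) − 15 = 2, and the invariant factors of ∂_2 are all 1, so H_1 ≅ Z^2.
  H_2: rank ker ∂_2 − rank ∂_3 = (16 − 15) − 0 = 1, and there is no ∂_3, so H_2 ≅ Z.

H_0 ≅ Z,  H_1 ≅ Z^2,  H_2 ≅ Z.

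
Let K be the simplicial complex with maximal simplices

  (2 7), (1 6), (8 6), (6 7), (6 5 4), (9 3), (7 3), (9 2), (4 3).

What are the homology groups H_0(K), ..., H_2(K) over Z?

H_0 ≅ Z,  H_1 ≅ Z^2,  H_2 = 0.

Take the total order 1 < 2 < 3 < 4 < 5 < 6 < 7 < 8 < 9 on the vertex set. Then K (dimension 2) consists of the simplices:

  0-simplices (9): [1], [2], [3], [4], [5], [6], [7], [8], [9]
  1-simplices (11): [1,6], [2,7], [2,9], [3,4], [3,7], [3,9], [4,5], [4,6], [5,6], [6,7], [6,8]
  2-simplices (1): [4,5,6]

so the chain groups are C_0 ≅ Z^9, C_1 ≅ Z^11, C_2 ≅ Z^1.

∂_1: C_1 → C_0 is given by ∂[p,q] = [q] − [p]. For instance
  ∂[2,9] = [9] − [2].
This gives a 9×11 integer matrix of rank 8; reducing to Smith normal form yields diagonal entries (1,1,1,1,1,1,1,1).

The boundary map ∂_2: C_2 → C_1 sends each 2-simplex [p,q,r] to [q,r] − [p,r] + [p,q]. For instance
  ∂[4,5,6] = [5,6] − [4,6] + [4,5].
The resulting 11×1 matrix has rank 1, and its Smith normal form has invariant factors (1).

Reading off H_k = ker ∂_k / im ∂_{k+1}:

  H_0: rank C_0 − rank ∂_1 = 9 − 8 = 1, and the invariant factors of ∂_1 are all 1, so H_0 ≅ Z.
  H_1: rank ker ∂_1 − rank ∂_2 = (11 − 8) − 1 = 2, and the invariant factors of ∂_2 are all 1, so H_1 ≅ Z^2.
  H_2: rank ker ∂_2 − rank ∂_3 = (1 − 1) − 0 = 0, and there is no ∂_3, so H_2 ≅ 0.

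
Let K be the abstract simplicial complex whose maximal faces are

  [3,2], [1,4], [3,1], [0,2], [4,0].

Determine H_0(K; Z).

H_0 = Z.

Fix the vertex order 0 < 1 < 2 < 3 < 4 and write every simplex with vertices in increasing order. Then dim K = 1 and the simplices of K are:

  0-simplices (5): [0], [1], [2], [3], [4]
  1-simplices (5): [0,2], [0,4], [1,3], [1,4], [2,3]

so the chain groups are C_0 ≅ Z^5, C_1 ≅ Z^5.

Boundary ∂_1: C_1 → C_0 is given by ∂[p,q] = [q] − [p]. For instance
  ∂[1,3] = [3] − [1].
The resulting 5×5 matrix has rank 4, and its Smith normal form has invariant factors (1,1,1,1).

Now H_k = ker ∂_k / im ∂_{k+1}, so:

  H_0: rank C_0 − rank ∂_1 = 5 − 4 = 1, and the invariant factors of ∂_1 are all 1, so H_0 = Z.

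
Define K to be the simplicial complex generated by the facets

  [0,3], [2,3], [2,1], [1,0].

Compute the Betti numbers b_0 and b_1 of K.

We work with the vertex ordering 0 < 1 < 2 < 3. The simplices of K, each written with vertices in increasing order, are:

  0-simplices (4): [0], [1], [2], [3]
  1-simplices (4): [0,1], [0,3], [1,2], [2,3]

giving chain groups C_0 ≅ Z^4, C_1 ≅ Z^4.

The boundary map ∂_1: C_1 → C_0 sends each edge [p,q] (with p < q) to q − p. For instance
  ∂[2,3] = [3] − [2].
This gives a 4×4 integer matrix of rank 3; reducing to Smith normal form yields diagonal entries (1,1,1).

Now H_k = ker ∂_k / im ∂_{k+1}, so:

  H_0: rank C_0 − rank ∂_1 = 4 − 3 = 1, and the invariant factors of ∂_1 are all 1, so H_0 ≅ Z.
  H_1: rank ker ∂_1 − rank ∂_2 = (4 − 3) − 0 = 1, and there is no ∂_2, so H_1 ≅ Z.

Hence the Betti numbers are b_0 = 1, b_1 = 1.

b_0 = 1, b_1 = 1.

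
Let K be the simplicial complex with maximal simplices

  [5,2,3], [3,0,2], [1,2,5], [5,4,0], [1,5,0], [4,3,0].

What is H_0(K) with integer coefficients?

We work with the vertex ordering 0 < 1 < 2 < 3 < 4 < 5. The simplices of K, each written with vertices in increasing order, are:

  0-simplices (6): [0], [1], [2], [3], [4], [5]
  1-simplices (12): [0,1], [0,2], [0,3], [0,4], [0,5], [1,2], [1,5], [2,3], [2,5], [3,4], [3,5], [4,5]
  2-simplices (6): [0,1,5], [0,2,3], [0,3,4], [0,4,5], [1,2,5], [2,3,5]

so the chain groups are C_0 ≅ Z^6, C_1 ≅ Z^12, C_2 ≅ Z^6.

∂_1: C_1 → C_0 is given by ∂[p,q] = [q] − [p]. For instance
  ∂[4,5] = [5] − [4].
This gives a 6×12 integer matrix of rank 5; reducing to Smith normal form yields diagonal entries (1,1,1,1,1).

Boundary ∂_2: C_2 → C_1 sends each 2-simplex [p,q,r] to [q,r] − [p,r] + [p,q]. For instance
  ∂[0,4,5] = [4,5] − [0,5] + [0,4],
  ∂[2,3,5] = [3,5] − [2,5] + [2,3].
As a 12×6 matrix over Z this has rank 6, with invariant factors (1,1,1,1,1,1).

Computing H_k = (kernel of ∂_k) / (image of ∂_{k+1}):

  H_0: rank C_0 − rank ∂_1 = 6 − 5 = 1, and the invariant factors of ∂_1 are all 1, so H_0 = Z.

(K is a triangulation of the cylinder S^1 x I.)

H_0 = Z.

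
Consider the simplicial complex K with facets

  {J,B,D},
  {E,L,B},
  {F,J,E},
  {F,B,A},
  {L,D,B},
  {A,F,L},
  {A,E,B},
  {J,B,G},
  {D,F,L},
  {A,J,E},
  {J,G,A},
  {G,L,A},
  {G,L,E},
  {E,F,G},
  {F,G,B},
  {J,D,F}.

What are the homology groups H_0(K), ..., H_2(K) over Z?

K has 8 vertices, 24 edges, 16 triangles.
rank ∂_0 = 0, rank ∂_1 = 7 ⇒ b_0 = 8 − 0 − 7 = 1; all invariant factors of ∂_1 are 1 so no torsion. So H_0 ≅ Z.
rank ∂_1 = 7, rank ∂_2 = 15 ⇒ b_1 = 24 − 7 − 15 = 2; all invariant factors of ∂_2 are 1 so no torsion. So H_1 ≅ Z^2.
rank ∂_2 = 15, rank ∂_3 = 0 ⇒ b_2 = 16 − 15 − 0 = 1. So H_2 ≅ Z.

H_0 ≅ Z,  H_1 ≅ Z^2,  H_2 ≅ Z.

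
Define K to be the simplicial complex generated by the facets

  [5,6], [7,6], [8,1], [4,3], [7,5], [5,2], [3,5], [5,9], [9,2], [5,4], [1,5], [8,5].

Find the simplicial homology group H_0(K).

H_0 = Z.

Fix the vertex order 1 < 2 < 3 < 4 < 5 < 6 < 7 < 8 < 9 and write every simplex with vertices in increasing order. Then dim K = 1 and the simplices of K are:

  0-simplices (9): [1], [2], [3], [4], [5], [6], [7], [8], [9]
  1-simplices (12): [1,5], [1,8], [2,5], [2,9], [3,4], [3,5], [4,5], [5,6], [5,7], [5,8], [5,9], [6,7]

Hence C_0 ≅ Z^9, C_1 ≅ Z^12.

∂_1: C_1 → C_0 is given by ∂[p,q] = [q] − [p].
The resulting 9×12 matrix has rank 8, and its Smith normal form has invariant factors (1,1,1,1,1,1,1,1).

Now H_k = ker ∂_k / im ∂_{k+1}, so:

  H_0: rank C_0 − rank ∂_1 = 9 − 8 = 1, and the invariant factors of ∂_1 are all 1, so H_0 ≅ Z.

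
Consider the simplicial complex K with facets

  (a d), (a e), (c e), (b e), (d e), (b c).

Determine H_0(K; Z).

Take the total order a < b < c < d < e on the vertex set. Then K (dimension 1) consists of the simplices:

  0-simplices (5): a, b, c, d, e
  1-simplices (6): ad, ae, bc, be, ce, de

giving chain groups C_0 ≅ Z^5, C_1 ≅ Z^6.

Boundary ∂_1: C_1 → C_0 sends each edge [p,q] (with p < q) to q − p.
This gives a 5×6 integer matrix of rank 4; reducing to Smith normal form yields diagonal entries (1,1,1,1).

Reading off H_k = ker ∂_k / im ∂_{k+1}:

  H_0: rank C_0 − rank ∂_1 = 5 − 4 = 1, and the invariant factors of ∂_1 are all 1, so H_0 = Z.

H_0 ≅ Z.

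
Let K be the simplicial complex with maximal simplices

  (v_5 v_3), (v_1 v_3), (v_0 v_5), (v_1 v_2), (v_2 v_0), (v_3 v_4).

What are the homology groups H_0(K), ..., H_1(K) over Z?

H_0 = Z,  H_1 = Z.

Fix the vertex order v_0 < v_1 < v_2 < v_3 < v_4 < v_5 and write every simplex with vertices in increasing order. Then dim K = 1 and the simplices of K are:

  0-simplices (6): [v_0], [v_1], [v_2], [v_3], [v_4], [v_5]
  1-simplices (6): [v_0,v_2], [v_0,v_5], [v_1,v_2], [v_1,v_3], [v_3,v_4], [v_3,v_5]

so the chain groups are C_0 ≅ Z^6, C_1 ≅ Z^6.

Boundary ∂_1: C_1 → C_0 maps an edge to its endpoints' difference, ∂[p,q] = q − p. For instance
  ∂[v_3,v_4] = [v_4] − [v_3].
This gives a 6×6 integer matrix of rank 5; reducing to Smith normal form yields diagonal entries (1,1,1,1,1).

Now H_k = ker ∂_k / im ∂_{k+1}, so:

  H_0: rank C_0 − rank ∂_1 = 6 − 5 = 1, and the invariant factors of ∂_1 are all 1, so H_0 = Z.
  H_1: rank ker ∂_1 − rank ∂_2 = (6 − 5) − 0 = 1, and there is no ∂_2, so H_1 = Z.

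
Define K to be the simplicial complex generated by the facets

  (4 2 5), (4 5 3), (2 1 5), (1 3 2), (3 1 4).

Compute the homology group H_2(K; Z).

Fix the vertex order 1 < 2 < 3 < 4 < 5 and write every simplex with vertices in increasing order. Then dim K = 2 and the simplices of K are:

  0-simplices (5): [1], [2], [3], [4], [5]
  1-simplices (10): [1,2], [1,3], [1,4], [1,5], [2,3], [2,4], [2,5], [3,4], [3,5], [4,5]
  2-simplices (5): [1,2,3], [1,2,5], [1,3,4], [2,4,5], [3,4,5]

giving chain groups C_0 ≅ Z^5, C_1 ≅ Z^10, C_2 ≅ Z^5.

The boundary map ∂_1: C_1 → C_0 maps an edge to its endpoints' difference, ∂[p,q] = q − p. For instance
  ∂[2,3] = [3] − [2].
This gives a 5×10 integer matrix of rank 4; reducing to Smith normal form yields diagonal entries (1,1,1,1).

Boundary ∂_2: C_2 → C_1 acts by ∂[p,q,r] = [q,r] − [p,r] + [p,q]. For instance
  ∂[1,2,5] = [2,5] − [1,5] + [1,2],
  ∂[3,4,5] = [4,5] − [3,5] + [3,4].
This gives a 10×5 integer matrix of rank 5; reducing to Smith normal form yields diagonal entries (1,1,1,1,1).

From H_k ≅ ker(∂_k) / im(∂_{k+1}) we obtain:

  H_2: rank ker ∂_2 − rank ∂_3 = (5 − 5) − 0 = 0, and there is no ∂_3, so H_2 = 0.

H_2 = 0.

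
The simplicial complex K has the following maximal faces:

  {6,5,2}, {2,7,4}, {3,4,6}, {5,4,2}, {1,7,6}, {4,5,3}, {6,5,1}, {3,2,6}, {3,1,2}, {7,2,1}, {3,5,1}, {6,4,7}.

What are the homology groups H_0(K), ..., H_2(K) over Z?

H_0 ≅ Z,  H_1 ≅ Z/2,  H_2 = 0.

Order the vertices as 1 < 2 < 3 < 4 < 5 < 6 < 7. Listing each simplex with vertices in this order, K has dimension 2 with simplices:

  0-simplices (7): [1], [2], [3], [4], [5], [6], [7]
  1-simplices (18): [1,2], [1,3], [1,5], [1,6], [1,7], [2,3], [2,4], [2,5], [2,6], [2,7], [3,4], [3,5], [3,6], [4,5], [4,6], [4,7], [5,6], [6,7]
  2-simplices (12): [1,2,3], [1,2,7], [1,3,5], [1,5,6], [1,6,7], [2,3,6], [2,4,5], [2,4,7], [2,5,6], [3,4,5], [3,4,6], [4,6,7]

giving chain groups C_0 ≅ Z^7, C_1 ≅ Z^18, C_2 ≅ Z^12.

Boundary ∂_1: C_1 → C_0 sends each edge [p,q] (with p < q) to q − p.
This gives a 7×18 integer matrix of rank 6; reducing to Smith normal form yields diagonal entries (1,1,1,1,1,1).

∂_2: C_2 → C_1 acts by ∂[p,q,r] = [q,r] − [p,r] + [p,q]. For instance
  ∂[1,6,7] = [6,7] − [1,7] + [1,6],
  ∂[4,6,7] = [6,7] − [4,7] + [4,6].
The resulting 18×12 matrix has rank 12, and its Smith normal form has invariant factors (1,1,1,1,1,1,1,1,1,1,1,2).

Reading off H_k = ker ∂_k / im ∂_{k+1}:

  H_0: rank C_0 − rank ∂_1 = 7 − 6 = 1, and the invariant factors of ∂_1 are all 1, so H_0 ≅ Z.
  H_1: rank ker ∂_1 − rank ∂_2 = (18 − 6) − 12 = 0, and ∂_2 has invariant factor 2 > 1, so H_1 ≅ Z/2.
  H_2: rank ker ∂_2 − rank ∂_3 = (12 − 12) − 0 = 0, and there is no ∂_3, so H_2 ≅ 0.

As a check, the Euler characteristic is 7 − 18 + 12 = 1, which agrees with 1 − 0 + 0 = 1.
(K is a triangulation of the real projective plane RP^2.)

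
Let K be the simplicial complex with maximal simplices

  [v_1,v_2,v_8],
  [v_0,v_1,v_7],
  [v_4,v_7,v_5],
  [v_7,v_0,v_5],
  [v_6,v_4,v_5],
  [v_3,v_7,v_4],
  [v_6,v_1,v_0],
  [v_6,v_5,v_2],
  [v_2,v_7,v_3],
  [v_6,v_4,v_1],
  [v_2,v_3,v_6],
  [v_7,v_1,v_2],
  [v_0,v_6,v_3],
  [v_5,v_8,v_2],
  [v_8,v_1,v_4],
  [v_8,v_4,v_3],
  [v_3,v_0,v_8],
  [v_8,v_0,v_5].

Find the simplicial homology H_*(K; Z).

H_0 ≅ Z,  H_1 ≅ Z^2,  H_2 ≅ Z.

Fix the vertex order v_0 < v_1 < v_2 < v_3 < v_4 < v_5 < v_6 < v_7 < v_8 and write every simplex with vertices in increasing order. Then dim K = 2 and the simplices of K are:

  0-simplices (9): [v_0], [v_1], [v_2], [v_3], [v_4], [v_5], [v_6], [v_7], [v_8]
  1-simplices (27): (27 of them)
  2-simplices (18): (18 of them)

giving chain groups C_0 ≅ Z^9, C_1 ≅ Z^27, C_2 ≅ Z^18.

The boundary map ∂_1: C_1 → C_0 maps an edge to its endpoints' difference, ∂[p,q] = q − p.
The 9×27 boundary matrix has rank 8 and Smith normal form diag(1,1,1,1,1,1,1,1).

The boundary map ∂_2: C_2 → C_1 sends each 2-simplex [p,q,r] to [q,r] − [p,r] + [p,q]. For instance
  ∂[v_1,v_2,v_8] = [v_2,v_8] − [v_1,v_8] + [v_1,v_2],
  ∂[v_1,v_4,v_8] = [v_4,v_8] − [v_1,v_8] + [v_1,v_4].
As a 27×18 matrix over Z this has rank 17, with invariant factors (1,1,1,1,1,1,1,1,1,1,1,1,1,1,1,1,1).

From H_k ≅ ker(∂_k) / im(∂_{k+1}) we obtain:

  H_0: rank C_0 − rank ∂_1 = 9 − 8 = 1, and the invariant factors of ∂_1 are all 1, so H_0 = Z.
  H_1: rank ker ∂_1 − rank ∂_2 = (27 − 8) − 17 = 2, and the invariant factors of ∂_2 are all 1, so H_1 = Z^2.
  H_2: rank ker ∂_2 − rank ∂_3 = (18 − 17) − 0 = 1, and there is no ∂_3, so H_2 = Z.

(K is a triangulation of the torus T^2.)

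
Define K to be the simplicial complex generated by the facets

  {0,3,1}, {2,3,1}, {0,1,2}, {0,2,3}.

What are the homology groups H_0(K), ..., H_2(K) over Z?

We work with the vertex ordering 0 < 1 < 2 < 3. The simplices of K, each written with vertices in increasing order, are:

  0-simplices (4): [0], [1], [2], [3]
  1-simplices (6): [0,1], [0,2], [0,3], [1,2], [1,3], [2,3]
  2-simplices (4): [0,1,2], [0,1,3], [0,2,3], [1,2,3]

Hence C_0 ≅ Z^4, C_1 ≅ Z^6, C_2 ≅ Z^4.

The boundary map ∂_1: C_1 → C_0 maps an edge to its endpoints' difference, ∂[p,q] = q − p. For instance
  ∂[1,2] = [2] − [1].
As a 4×6 matrix over Z this has rank 3, with invariant factors (1,1,1).

∂_2: C_2 → C_1 acts by ∂[p,q,r] = [q,r] − [p,r] + [p,q]. For instance
  ∂[0,1,3] = [1,3] − [0,3] + [0,1],
  ∂[0,2,3] = [2,3] − [0,3] + [0,2].
This gives a 6×4 integer matrix of rank 3; reducing to Smith normal form yields diagonal entries (1,1,1).

From H_k ≅ ker(∂_k) / im(∂_{k+1}) we obtain:

  H_0: rank C_0 − rank ∂_1 = 4 − 3 = 1, and the invariant factors of ∂_1 are all 1, so H_0 ≅ Z.
  H_1: rank ker ∂_1 − rank ∂_2 = (6 − 3) − 3 = 0, and the invariant factors of ∂_2 are all 1, so H_1 ≅ 0.
  H_2: rank ker ∂_2 − rank ∂_3 = (4 − 3) − 0 = 1, and there is no ∂_3, so H_2 ≅ Z.

(K is a triangulation of the 2-sphere S^2.)

H_0 = Z,  H_1 = 0,  H_2 = Z.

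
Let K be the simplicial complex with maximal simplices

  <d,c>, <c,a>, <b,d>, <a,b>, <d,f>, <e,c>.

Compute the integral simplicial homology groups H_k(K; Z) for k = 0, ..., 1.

H_0 ≅ Z,  H_1 ≅ Z.

Fix the vertex order a < b < c < d < e < f and write every simplex with vertices in increasing order. Then dim K = 1 and the simplices of K are:

  0-simplices (6): a, b, c, d, e, f
  1-simplices (6): ab, ac, bd, cd, ce, df

Hence C_0 ≅ Z^6, C_1 ≅ Z^6.

Boundary ∂_1: C_1 → C_0 maps an edge to its endpoints' difference, ∂[p,q] = q − p. For instance
  ∂ce = e − c.
The 6×6 boundary matrix has rank 5 and Smith normal form diag(1,1,1,1,1).

From H_k ≅ ker(∂_k) / im(∂_{k+1}) we obtain:

  H_0: rank C_0 − rank ∂_1 = 6 − 5 = 1, and the invariant factors of ∂_1 are all 1, so H_0 ≅ Z.
  H_1: rank ker ∂_1 − rank ∂_2 = (6 − 5) − 0 = 1, and there is no ∂_2, so H_1 ≅ Z.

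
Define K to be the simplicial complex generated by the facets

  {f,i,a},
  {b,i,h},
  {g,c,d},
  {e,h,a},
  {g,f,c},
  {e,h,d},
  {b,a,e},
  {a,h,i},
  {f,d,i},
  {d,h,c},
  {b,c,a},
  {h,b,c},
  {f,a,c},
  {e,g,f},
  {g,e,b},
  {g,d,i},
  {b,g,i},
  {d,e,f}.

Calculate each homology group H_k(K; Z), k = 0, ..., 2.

H_0 ≅ Z,  H_1 ≅ Z ⊕ Z/2,  H_2 = 0.

Take the total order a < b < c < d < e < f < g < h < i on the vertex set. Then K (dimension 2) consists of the simplices:

  0-simplices (9): a, b, c, d, e, f, g, h, i
  1-simplices (27): ab, ac, ae, af, ah, ai, bc, be, bg, bh, bi, cd, cf, cg, ch, de, df, dg, dh, di, ef, eg, eh, fg, fi, gi, hi
  2-simplices (18): abc, abe, acf, aeh, afi, ahi, bch, beg, bgi, bhi, cdg, cdh, cfg, def, deh, dfi, dgi, efg

Hence C_0 ≅ Z^9, C_1 ≅ Z^27, C_2 ≅ Z^18.

∂_1: C_1 → C_0 maps an edge to its endpoints' difference, ∂[p,q] = q − p. For instance
  ∂cg = g − c.
This gives a 9×27 integer matrix of rank 8; reducing to Smith normal form yields diagonal entries (1,1,1,1,1,1,1,1).

The boundary map ∂_2: C_2 → C_1 maps a triangle to the signed sum of its edges. For instance
  ∂bgi = gi − bi + bg,
  ∂cdh = dh − ch + cd.
The resulting 27×18 matrix has rank 18, and its Smith normal form has invariant factors (1,1,1,1,1,1,1,1,1,1,1,1,1,1,1,1,1,2).

Computing H_k = (kernel of ∂_k) / (image of ∂_{k+1}):

  H_0: rank C_0 − rank ∂_1 = 9 − 8 = 1, and the invariant factors of ∂_1 are all 1, so H_0 ≅ Z.
  H_1: rank ker ∂_1 − rank ∂_2 = (27 − 8) − 18 = 1, and ∂_2 has invariant factor 2 > 1, so H_1 ≅ Z ⊕ Z/2.
  H_2: rank ker ∂_2 − rank ∂_3 = (18 − 18) − 0 = 0, and there is no ∂_3, so H_2 ≅ 0.

As a check, the Euler characteristic is 9 − 27 + 18 = 0, which agrees with 1 − 1 + 0 = 0.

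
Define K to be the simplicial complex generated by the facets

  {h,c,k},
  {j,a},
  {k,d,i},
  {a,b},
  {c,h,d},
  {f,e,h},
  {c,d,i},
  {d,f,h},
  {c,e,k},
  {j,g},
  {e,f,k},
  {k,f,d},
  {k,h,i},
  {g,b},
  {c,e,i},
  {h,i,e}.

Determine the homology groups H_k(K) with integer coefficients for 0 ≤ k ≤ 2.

H_0 = Z^2,  H_1 = Z ⊕ Z/2Z,  H_2 = 0.

K has 11 vertices, 22 edges, 12 triangles.
rank ∂_0 = 0, rank ∂_1 = 9 ⇒ b_0 = 11 − 0 − 9 = 2; all invariant factors of ∂_1 are 1 so no torsion. So H_0 = Z^2.
rank ∂_1 = 9, rank ∂_2 = 12 ⇒ b_1 = 22 − 9 − 12 = 1; ∂_2 has invariant factor(s) [2] giving torsion. So H_1 = Z ⊕ Z/2Z.
rank ∂_2 = 12, rank ∂_3 = 0 ⇒ b_2 = 12 − 12 − 0 = 0. So H_2 = 0.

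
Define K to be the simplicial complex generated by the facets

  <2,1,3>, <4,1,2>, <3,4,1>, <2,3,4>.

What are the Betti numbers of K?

b_0 = 1, b_1 = 0, b_2 = 1.

K has 4 vertices, 6 edges, 4 triangles.
rank ∂_0 = 0, rank ∂_1 = 3 ⇒ b_0 = 4 − 0 − 3 = 1; all invariant factors of ∂_1 are 1 so no torsion. So H_0 ≅ Z.
rank ∂_1 = 3, rank ∂_2 = 3 ⇒ b_1 = 6 − 3 − 3 = 0; all invariant factors of ∂_2 are 1 so no torsion. So H_1 ≅ 0.
rank ∂_2 = 3, rank ∂_3 = 0 ⇒ b_2 = 4 − 3 − 0 = 1. So H_2 ≅ Z.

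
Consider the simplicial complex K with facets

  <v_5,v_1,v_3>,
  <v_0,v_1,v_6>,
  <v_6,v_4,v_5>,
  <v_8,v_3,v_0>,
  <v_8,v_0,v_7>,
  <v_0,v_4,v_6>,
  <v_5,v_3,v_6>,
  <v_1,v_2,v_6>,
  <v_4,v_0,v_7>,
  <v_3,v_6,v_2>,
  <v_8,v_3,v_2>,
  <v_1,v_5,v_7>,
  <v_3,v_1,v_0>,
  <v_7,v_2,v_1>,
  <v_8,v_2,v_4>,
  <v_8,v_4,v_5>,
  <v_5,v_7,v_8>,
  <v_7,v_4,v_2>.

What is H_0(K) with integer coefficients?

H_0 = Z.

Take the total order v_0 < v_1 < v_2 < v_3 < v_4 < v_5 < v_6 < v_7 < v_8 on the vertex set. Then K (dimension 2) consists of the simplices:

  0-simplices (9): [v_0], [v_1], [v_2], [v_3], [v_4], [v_5], [v_6], [v_7], [v_8]
  1-simplices (27): (27 of them)
  2-simplices (18): (18 of them)

giving chain groups C_0 ≅ Z^9, C_1 ≅ Z^27, C_2 ≅ Z^18.

Boundary ∂_1: C_1 → C_0 is given by ∂[p,q] = [q] − [p]. For instance
  ∂[v_4,v_5] = [v_5] − [v_4].
As a 9×27 matrix over Z this has rank 8, with invariant factors (1,1,1,1,1,1,1,1).

Boundary ∂_2: C_2 → C_1 sends each 2-simplex [p,q,r] to [q,r] − [p,r] + [p,q]. For instance
  ∂[v_0,v_4,v_6] = [v_4,v_6] − [v_0,v_6] + [v_0,v_4],
  ∂[v_0,v_3,v_8] = [v_3,v_8] − [v_0,v_8] + [v_0,v_3].
As a 27×18 matrix over Z this has rank 18, with invariant factors (1,1,1,1,1,1,1,1,1,1,1,1,1,1,1,1,1,2).

Computing H_k = (kernel of ∂_k) / (image of ∂_{k+1}):

  H_0: rank C_0 − rank ∂_1 = 9 − 8 = 1, and the invariant factors of ∂_1 are all 1, so H_0 = Z.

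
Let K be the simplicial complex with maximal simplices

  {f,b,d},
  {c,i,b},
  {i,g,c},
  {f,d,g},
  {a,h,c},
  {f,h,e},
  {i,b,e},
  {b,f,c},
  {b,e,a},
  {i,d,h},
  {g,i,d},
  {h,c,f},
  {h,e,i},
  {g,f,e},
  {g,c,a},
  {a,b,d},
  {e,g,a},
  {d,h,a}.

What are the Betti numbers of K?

We work with the vertex ordering a < b < c < d < e < f < g < h < i. The simplices of K, each written with vertices in increasing order, are:

  0-simplices (9): a, b, c, d, e, f, g, h, i
  1-simplices (27): ab, ac, ad, ae, ag, ah, bc, bd, be, bf, bi, cf, cg, ch, ci, df, dg, dh, di, ef, eg, eh, ei, fg, fh, gi, hi
  2-simplices (18): abd, abe, acg, ach, adh, aeg, bcf, bci, bdf, bei, cfh, cgi, dfg, dgi, dhi, efg, efh, ehi

Hence C_0 ≅ Z^9, C_1 ≅ Z^27, C_2 ≅ Z^18.

The boundary map ∂_1: C_1 → C_0 is given by ∂[p,q] = [q] − [p]. For instance
  ∂bc = c − b.
The 9×27 boundary matrix has rank 8 and Smith normal form diag(1,1,1,1,1,1,1,1).

∂_2: C_2 → C_1 acts by ∂[p,q,r] = [q,r] − [p,r] + [p,q]. For instance
  ∂abe = be − ae + ab,
  ∂bdf = df − bf + bd.
This gives a 27×18 integer matrix of rank 17; reducing to Smith normal form yields diagonal entries (1,1,1,1,1,1,1,1,1,1,1,1,1,1,1,1,1).

Now H_k = ker ∂_k / im ∂_{k+1}, so:

  H_0: rank C_0 − rank ∂_1 = 9 − 8 = 1, and the invariant factors of ∂_1 are all 1, so H_0 = Z.
  H_1: rank ker ∂_1 − rank ∂_2 = (27 − 8) − 17 = 2, and the invariant factors of ∂_2 are all 1, so H_1 = Z^2.
  H_2: rank ker ∂_2 − rank ∂_3 = (18 − 17) − 0 = 1, and there is no ∂_3, so H_2 = Z.

As a check, the Euler characteristic is 9 − 27 + 18 = 0, which agrees with 1 − 2 + 1 = 0.
(K is a triangulation of the torus T^2.)

Hence the Betti numbers are b_0 = 1, b_1 = 2, b_2 = 1.

b_0 = 1, b_1 = 2, b_2 = 1.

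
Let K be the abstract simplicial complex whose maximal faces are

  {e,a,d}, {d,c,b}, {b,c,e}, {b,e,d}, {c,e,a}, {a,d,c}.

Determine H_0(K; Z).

H_0 ≅ Z.

Take the total order a < b < c < d < e on the vertex set. Then K (dimension 2) consists of the simplices:

  0-simplices (5): a, b, c, d, e
  1-simplices (9): ac, ad, ae, bc, bd, be, cd, ce, de
  2-simplices (6): acd, ace, ade, bcd, bce, bde

Hence C_0 ≅ Z^5, C_1 ≅ Z^9, C_2 ≅ Z^6.

The boundary map ∂_1: C_1 → C_0 sends each edge [p,q] (with p < q) to q − p. For instance
  ∂ce = e − c.
This gives a 5×9 integer matrix of rank 4; reducing to Smith normal form yields diagonal entries (1,1,1,1).

The boundary map ∂_2: C_2 → C_1 sends each 2-simplex [p,q,r] to [q,r] − [p,r] + [p,q]. For instance
  ∂bcd = cd − bd + bc,
  ∂bce = ce − be + bc.
This gives a 9×6 integer matrix of rank 5; reducing to Smith normal form yields diagonal entries (1,1,1,1,1).

Computing H_k = (kernel of ∂_k) / (image of ∂_{k+1}):

  H_0: rank C_0 − rank ∂_1 = 5 − 4 = 1, and the invariant factors of ∂_1 are all 1, so H_0 ≅ Z.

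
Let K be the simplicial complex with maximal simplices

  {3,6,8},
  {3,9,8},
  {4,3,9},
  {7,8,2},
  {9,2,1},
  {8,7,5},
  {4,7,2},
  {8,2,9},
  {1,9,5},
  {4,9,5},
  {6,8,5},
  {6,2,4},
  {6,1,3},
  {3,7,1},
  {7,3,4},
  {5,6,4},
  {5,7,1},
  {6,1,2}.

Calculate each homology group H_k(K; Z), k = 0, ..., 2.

H_0 ≅ Z,  H_1 ≅ Z^2,  H_2 ≅ Z.

K has 9 vertices, 27 edges, 18 triangles.
rank ∂_0 = 0, rank ∂_1 = 8 ⇒ b_0 = 9 − 0 − 8 = 1; all invariant factors of ∂_1 are 1 so no torsion. So H_0 = Z.
rank ∂_1 = 8, rank ∂_2 = 17 ⇒ b_1 = 27 − 8 − 17 = 2; all invariant factors of ∂_2 are 1 so no torsion. So H_1 = Z^2.
rank ∂_2 = 17, rank ∂_3 = 0 ⇒ b_2 = 18 − 17 − 0 = 1. So H_2 = Z.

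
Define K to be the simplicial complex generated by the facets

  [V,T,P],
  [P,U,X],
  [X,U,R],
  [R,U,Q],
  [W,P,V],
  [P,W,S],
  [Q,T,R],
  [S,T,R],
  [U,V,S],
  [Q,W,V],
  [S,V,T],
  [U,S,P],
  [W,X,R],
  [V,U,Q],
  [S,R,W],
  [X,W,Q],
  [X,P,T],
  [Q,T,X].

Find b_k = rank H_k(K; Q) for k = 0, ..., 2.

b_0 = 1, b_1 = 1, b_2 = 0.

K has 9 vertices, 27 edges, 18 triangles.
rank ∂_0 = 0, rank ∂_1 = 8 ⇒ b_0 = 9 − 0 − 8 = 1; all invariant factors of ∂_1 are 1 so no torsion. So H_0 ≅ Z.
rank ∂_1 = 8, rank ∂_2 = 18 ⇒ b_1 = 27 − 8 − 18 = 1; ∂_2 has invariant factor(s) [2] giving torsion. So H_1 ≅ Z ⊕ Z/2.
rank ∂_2 = 18, rank ∂_3 = 0 ⇒ b_2 = 18 − 18 − 0 = 0. So H_2 ≅ 0.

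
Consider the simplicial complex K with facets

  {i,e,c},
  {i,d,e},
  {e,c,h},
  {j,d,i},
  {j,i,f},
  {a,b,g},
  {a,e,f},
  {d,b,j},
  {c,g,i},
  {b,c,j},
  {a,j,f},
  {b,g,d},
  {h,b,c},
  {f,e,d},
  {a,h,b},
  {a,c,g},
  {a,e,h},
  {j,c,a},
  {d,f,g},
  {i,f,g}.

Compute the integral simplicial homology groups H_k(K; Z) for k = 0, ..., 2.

H_0 = Z,  H_1 = Z ⊕ Z_2,  H_2 = 0.

Order the vertices as a < b < c < d < e < f < g < h < i < j. Listing each simplex with vertices in this order, K has dimension 2 with simplices:

  0-simplices (10): a, b, c, d, e, f, g, h, i, j
  1-simplices (30): ab, ac, ae, af, ag, ah, aj, bc, bd, bg, bh, bj, ce, cg, ch, ci, cj, de, df, dg, di, dj, ef, eh, ei, fg, fi, fj, gi, ij
  2-simplices (20): abg, abh, acg, acj, aef, aeh, afj, bch, bcj, bdg, bdj, ceh, cei, cgi, def, dei, dfg, dij, fgi, fij

giving chain groups C_0 ≅ Z^10, C_1 ≅ Z^30, C_2 ≅ Z^20.

The boundary map ∂_1: C_1 → C_0 sends each edge [p,q] (with p < q) to q − p. For instance
  ∂di = i − d.
As a 10×30 matrix over Z this has rank 9, with invariant factors (1,1,1,1,1,1,1,1,1).

Boundary ∂_2: C_2 → C_1 maps a triangle to the signed sum of its edges. For instance
  ∂aef = ef − af + ae,
  ∂abh = bh − ah + ab.
The 30×20 boundary matrix has rank 20 and Smith normal form diag(1,1,1,1,1,1,1,1,1,1,1,1,1,1,1,1,1,1,1,2).

Reading off H_k = ker ∂_k / im ∂_{k+1}:

  H_0: rank C_0 − rank ∂_1 = 10 − 9 = 1, and the invariant factors of ∂_1 are all 1, so H_0 ≅ Z.
  H_1: rank ker ∂_1 − rank ∂_2 = (30 − 9) − 20 = 1, and ∂_2 has invariant factor 2 > 1, so H_1 ≅ Z ⊕ Z_2.
  H_2: rank ker ∂_2 − rank ∂_3 = (20 − 20) − 0 = 0, and there is no ∂_3, so H_2 ≅ 0.

As a check, the Euler characteristic is 10 − 30 + 20 = 0, which agrees with 1 − 1 + 0 = 0.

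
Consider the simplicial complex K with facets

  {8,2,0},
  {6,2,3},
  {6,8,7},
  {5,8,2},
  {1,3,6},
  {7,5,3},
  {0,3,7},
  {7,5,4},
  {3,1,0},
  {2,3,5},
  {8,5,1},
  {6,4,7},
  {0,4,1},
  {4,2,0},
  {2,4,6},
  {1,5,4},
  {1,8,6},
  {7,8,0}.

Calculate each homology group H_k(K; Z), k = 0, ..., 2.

H_0 = Z,  H_1 = Z^2,  H_2 = Z.

Fix the vertex order 0 < 1 < 2 < 3 < 4 < 5 < 6 < 7 < 8 and write every simplex with vertices in increasing order. Then dim K = 2 and the simplices of K are:

  0-simplices (9): [0], [1], [2], [3], [4], [5], [6], [7], [8]
  1-simplices (27): (27 of them)
  2-simplices (18): [0,1,3], [0,1,4], [0,2,4], [0,2,8], [0,3,7], [0,7,8], [1,3,6], [1,4,5], [1,5,8], [1,6,8], [2,3,5], [2,3,6], [2,4,6], [2,5,8], [3,5,7], [4,5,7], [4,6,7], [6,7,8]

Hence C_0 ≅ Z^9, C_1 ≅ Z^27, C_2 ≅ Z^18.

The boundary map ∂_1: C_1 → C_0 sends each edge [p,q] (with p < q) to q − p.
The resulting 9×27 matrix has rank 8, and its Smith normal form has invariant factors (1,1,1,1,1,1,1,1).

∂_2: C_2 → C_1 maps a triangle to the signed sum of its edges. For instance
  ∂[4,5,7] = [5,7] − [4,7] + [4,5],
  ∂[2,3,5] = [3,5] − [2,5] + [2,3].
This gives a 27×18 integer matrix of rank 17; reducing to Smith normal form yields diagonal entries (1,1,1,1,1,1,1,1,1,1,1,1,1,1,1,1,1).

From H_k ≅ ker(∂_k) / im(∂_{k+1}) we obtain:

  H_0: rank C_0 − rank ∂_1 = 9 − 8 = 1, and the invariant factors of ∂_1 are all 1, so H_0 ≅ Z.
  H_1: rank ker ∂_1 − rank ∂_2 = (27 − 8) − 17 = 2, and the invariant factors of ∂_2 are all 1, so H_1 ≅ Z^2.
  H_2: rank ker ∂_2 − rank ∂_3 = (18 − 17) − 0 = 1, and there is no ∂_3, so H_2 ≅ Z.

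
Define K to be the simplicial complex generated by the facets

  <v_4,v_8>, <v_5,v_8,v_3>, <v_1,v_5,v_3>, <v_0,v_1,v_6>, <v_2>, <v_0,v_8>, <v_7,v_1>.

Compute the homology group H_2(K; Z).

H_2 ≅ 0.

We work with the vertex ordering v_0 < v_1 < v_2 < v_3 < v_4 < v_5 < v_6 < v_7 < v_8. The simplices of K, each written with vertices in increasing order, are:

  0-simplices (9): [v_0], [v_1], [v_2], [v_3], [v_4], [v_5], [v_6], [v_7], [v_8]
  1-simplices (11): [v_0,v_1], [v_0,v_6], [v_0,v_8], [v_1,v_3], [v_1,v_5], [v_1,v_6], [v_1,v_7], [v_3,v_5], [v_3,v_8], [v_4,v_8], [v_5,v_8]
  2-simplices (3): [v_0,v_1,v_6], [v_1,v_3,v_5], [v_3,v_5,v_8]

Hence C_0 ≅ Z^9, C_1 ≅ Z^11, C_2 ≅ Z^3.

The boundary map ∂_1: C_1 → C_0 is given by ∂[p,q] = [q] − [p]. For instance
  ∂[v_0,v_1] = [v_1] − [v_0].
As a 9×11 matrix over Z this has rank 7, with invariant factors (1,1,1,1,1,1,1).

Boundary ∂_2: C_2 → C_1 maps a triangle to the signed sum of its edges. For instance
  ∂[v_0,v_1,v_6] = [v_1,v_6] − [v_0,v_6] + [v_0,v_1],
  ∂[v_3,v_5,v_8] = [v_5,v_8] − [v_3,v_8] + [v_3,v_5].
This gives a 11×3 integer matrix of rank 3; reducing to Smith normal form yields diagonal entries (1,1,1).

Computing H_k = (kernel of ∂_k) / (image of ∂_{k+1}):

  H_2: rank ker ∂_2 − rank ∂_3 = (3 − 3) − 0 = 0, and there is no ∂_3, so H_2 ≅ 0.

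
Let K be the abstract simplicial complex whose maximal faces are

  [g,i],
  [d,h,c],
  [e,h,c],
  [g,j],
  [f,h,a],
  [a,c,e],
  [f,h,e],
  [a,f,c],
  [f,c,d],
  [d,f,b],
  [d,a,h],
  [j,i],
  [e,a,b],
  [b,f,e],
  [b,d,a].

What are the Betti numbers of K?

b_0 = 2, b_1 = 1, b_2 = 0.

Take the total order a < b < c < d < e < f < g < h < i < j on the vertex set. Then K (dimension 2) consists of the simplices:

  0-simplices (10): a, b, c, d, e, f, g, h, i, j
  1-simplices (21): ab, ac, ad, ae, af, ah, bd, be, bf, cd, ce, cf, ch, df, dh, ef, eh, fh, gi, gj, ij
  2-simplices (12): abd, abe, ace, acf, adh, afh, bdf, bef, cdf, cdh, ceh, efh

so the chain groups are C_0 ≅ Z^10, C_1 ≅ Z^21, C_2 ≅ Z^12.

∂_1: C_1 → C_0 sends each edge [p,q] (with p < q) to q − p.
The 10×21 boundary matrix has rank 8 and Smith normal form diag(1,1,1,1,1,1,1,1).

∂_2: C_2 → C_1 acts by ∂[p,q,r] = [q,r] − [p,r] + [p,q]. For instance
  ∂bef = ef − bf + be,
  ∂acf = cf − af + ac.
As a 21×12 matrix over Z this has rank 12, with invariant factors (1,1,1,1,1,1,1,1,1,1,1,2).

Now H_k = ker ∂_k / im ∂_{k+1}, so:

  H_0: rank C_0 − rank ∂_1 = 10 − 8 = 2, and the invariant factors of ∂_1 are all 1, so H_0 ≅ Z^2.
  H_1: rank ker ∂_1 − rank ∂_2 = (21 − 8) − 12 = 1, and ∂_2 has invariant factor 2 > 1, so H_1 ≅ Z ⊕ Z/2.
  H_2: rank ker ∂_2 − rank ∂_3 = (12 − 12) − 0 = 0, and there is no ∂_3, so H_2 ≅ 0.

As a check, the Euler characteristic is 10 − 21 + 12 = 1, which agrees with 2 − 1 + 0 = 1.

Hence the Betti numbers are b_0 = 2, b_1 = 1, b_2 = 0.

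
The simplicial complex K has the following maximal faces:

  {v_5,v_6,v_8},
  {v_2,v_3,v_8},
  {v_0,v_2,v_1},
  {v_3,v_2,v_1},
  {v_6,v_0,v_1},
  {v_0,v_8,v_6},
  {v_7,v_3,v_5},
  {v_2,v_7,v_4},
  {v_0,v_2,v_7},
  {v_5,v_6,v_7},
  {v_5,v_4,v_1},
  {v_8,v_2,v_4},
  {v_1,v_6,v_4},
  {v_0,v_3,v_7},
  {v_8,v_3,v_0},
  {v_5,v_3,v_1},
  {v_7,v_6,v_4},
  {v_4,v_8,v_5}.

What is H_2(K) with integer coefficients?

K has 9 vertices, 27 edges, 18 triangles.
rank ∂_2 = 18, rank ∂_3 = 0 ⇒ b_2 = 18 − 18 − 0 = 0. So H_2 = 0.

H_2 = 0.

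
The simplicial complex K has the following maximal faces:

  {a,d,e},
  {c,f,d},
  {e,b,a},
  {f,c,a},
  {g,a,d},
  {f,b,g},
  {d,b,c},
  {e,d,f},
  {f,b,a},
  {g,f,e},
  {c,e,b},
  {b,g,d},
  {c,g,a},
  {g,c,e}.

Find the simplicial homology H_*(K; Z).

We work with the vertex ordering a < b < c < d < e < f < g. The simplices of K, each written with vertices in increasing order, are:

  0-simplices (7): a, b, c, d, e, f, g
  1-simplices (21): ab, ac, ad, ae, af, ag, bc, bd, be, bf, bg, cd, ce, cf, cg, de, df, dg, ef, eg, fg
  2-simplices (14): abe, abf, acf, acg, ade, adg, bcd, bce, bdg, bfg, cdf, ceg, def, efg

so the chain groups are C_0 ≅ Z^7, C_1 ≅ Z^21, C_2 ≅ Z^14.

The boundary map ∂_1: C_1 → C_0 is given by ∂[p,q] = [q] − [p]. For instance
  ∂ae = e − a.
This gives a 7×21 integer matrix of rank 6; reducing to Smith normal form yields diagonal entries (1,1,1,1,1,1).

The boundary map ∂_2: C_2 → C_1 acts by ∂[p,q,r] = [q,r] − [p,r] + [p,q]. For instance
  ∂ceg = eg − cg + ce,
  ∂def = ef − df + de.
This gives a 21×14 integer matrix of rank 13; reducing to Smith normal form yields diagonal entries (1,1,1,1,1,1,1,1,1,1,1,1,1).

Now H_k = ker ∂_k / im ∂_{k+1}, so:

  H_0: rank C_0 − rank ∂_1 = 7 − 6 = 1, and the invariant factors of ∂_1 are all 1, so H_0 = Z.
  H_1: rank ker ∂_1 − rank ∂_2 = (21 − 6) − 13 = 2, and the invariant factors of ∂_2 are all 1, so H_1 = Z^2.
  H_2: rank ker ∂_2 − rank ∂_3 = (14 − 13) − 0 = 1, and there is no ∂_3, so H_2 = Z.

(K is a triangulation of the torus T^2.)

H_0 = Z,  H_1 = Z^2,  H_2 = Z.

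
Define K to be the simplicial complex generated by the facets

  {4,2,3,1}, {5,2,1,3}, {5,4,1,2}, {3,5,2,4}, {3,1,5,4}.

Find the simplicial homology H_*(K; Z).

Take the total order 1 < 2 < 3 < 4 < 5 on the vertex set. Then K (dimension 3) consists of the simplices:

  0-simplices (5): [1], [2], [3], [4], [5]
  1-simplices (10): [1,2], [1,3], [1,4], [1,5], [2,3], [2,4], [2,5], [3,4], [3,5], [4,5]
  2-simplices (10): [1,2,3], [1,2,4], [1,2,5], [1,3,4], [1,3,5], [1,4,5], [2,3,4], [2,3,5], [2,4,5], [3,4,5]
  3-simplices (5): [1,2,3,4], [1,2,3,5], [1,2,4,5], [1,3,4,5], [2,3,4,5]

giving chain groups C_0 ≅ Z^5, C_1 ≅ Z^10, C_2 ≅ Z^10, C_3 ≅ Z^5.

∂_1: C_1 → C_0 sends each edge [p,q] (with p < q) to q − p.
The resulting 5×10 matrix has rank 4, and its Smith normal form has invariant factors (1,1,1,1).

Boundary ∂_2: C_2 → C_1 maps a triangle to the signed sum of its edges. For instance
  ∂[1,2,5] = [2,5] − [1,5] + [1,2],
  ∂[1,3,5] = [3,5] − [1,5] + [1,3].
As a 10×10 matrix over Z this has rank 6, with invariant factors (1,1,1,1,1,1).

Boundary ∂_3: C_3 → C_2 sends each 3-simplex σ to the alternating sum Σ_i (−1)^i (σ with its i-th vertex removed). For instance
  ∂[1,2,3,5] = [2,3,5] − [1,3,5] + [1,2,5] − [1,2,3],
  ∂[1,2,4,5] = [2,4,5] − [1,4,5] + [1,2,5] − [1,2,4].
The 10×5 boundary matrix has rank 4 and Smith normal form diag(1,1,1,1).

From H_k ≅ ker(∂_k) / im(∂_{k+1}) we obtain:

  H_0: rank C_0 − rank ∂_1 = 5 − 4 = 1, and the invariant factors of ∂_1 are all 1, so H_0 ≅ Z.
  H_1: rank ker ∂_1 − rank ∂_2 = (10 − 4) − 6 = 0, and the invariant factors of ∂_2 are all 1, so H_1 ≅ 0.
  H_2: rank ker ∂_2 − rank ∂_3 = (10 − 6) − 4 = 0, and the invariant factors of ∂_3 are all 1, so H_2 ≅ 0.
  H_3: rank ker ∂_3 − rank ∂_4 = (5 − 4) − 0 = 1, and there is no ∂_4, so H_3 ≅ Z.

As a check, the Euler characteristic is 5 − 10 + 10 − 5 = 0, which agrees with 1 − 0 + 0 − 1 = 0.

H_0 = Z,  H_1 = 0,  H_2 = 0,  H_3 = Z.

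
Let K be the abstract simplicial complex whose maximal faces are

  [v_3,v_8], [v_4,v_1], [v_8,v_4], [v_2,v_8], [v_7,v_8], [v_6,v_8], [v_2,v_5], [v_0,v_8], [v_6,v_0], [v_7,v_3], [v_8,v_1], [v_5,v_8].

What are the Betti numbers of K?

b_0 = 1, b_1 = 4.

Order the vertices as v_0 < v_1 < v_2 < v_3 < v_4 < v_5 < v_6 < v_7 < v_8. Listing each simplex with vertices in this order, K has dimension 1 with simplices:

  0-simplices (9): [v_0], [v_1], [v_2], [v_3], [v_4], [v_5], [v_6], [v_7], [v_8]
  1-simplices (12): [v_0,v_6], [v_0,v_8], [v_1,v_4], [v_1,v_8], [v_2,v_5], [v_2,v_8], [v_3,v_7], [v_3,v_8], [v_4,v_8], [v_5,v_8], [v_6,v_8], [v_7,v_8]

so the chain groups are C_0 ≅ Z^9, C_1 ≅ Z^12.

The boundary map ∂_1: C_1 → C_0 is given by ∂[p,q] = [q] − [p].
The resulting 9×12 matrix has rank 8, and its Smith normal form has invariant factors (1,1,1,1,1,1,1,1).

Reading off H_k = ker ∂_k / im ∂_{k+1}:

  H_0: rank C_0 − rank ∂_1 = 9 − 8 = 1, and the invariant factors of ∂_1 are all 1, so H_0 ≅ Z.
  H_1: rank ker ∂_1 − rank ∂_2 = (12 − 8) − 0 = 4, and there is no ∂_2, so H_1 ≅ Z^4.

Hence the Betti numbers are b_0 = 1, b_1 = 4.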